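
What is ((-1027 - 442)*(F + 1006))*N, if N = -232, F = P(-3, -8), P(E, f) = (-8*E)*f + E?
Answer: 276395288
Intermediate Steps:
P(E, f) = E - 8*E*f (P(E, f) = -8*E*f + E = E - 8*E*f)
F = -195 (F = -3*(1 - 8*(-8)) = -3*(1 + 64) = -3*65 = -195)
((-1027 - 442)*(F + 1006))*N = ((-1027 - 442)*(-195 + 1006))*(-232) = -1469*811*(-232) = -1191359*(-232) = 276395288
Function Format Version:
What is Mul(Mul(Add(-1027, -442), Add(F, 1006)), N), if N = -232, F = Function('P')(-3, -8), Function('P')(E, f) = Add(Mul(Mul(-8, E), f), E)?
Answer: 276395288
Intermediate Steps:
Function('P')(E, f) = Add(E, Mul(-8, E, f)) (Function('P')(E, f) = Add(Mul(-8, E, f), E) = Add(E, Mul(-8, E, f)))
F = -195 (F = Mul(-3, Add(1, Mul(-8, -8))) = Mul(-3, Add(1, 64)) = Mul(-3, 65) = -195)
Mul(Mul(Add(-1027, -442), Add(F, 1006)), N) = Mul(Mul(Add(-1027, -442), Add(-195, 1006)), -232) = Mul(Mul(-1469, 811), -232) = Mul(-1191359, -232) = 276395288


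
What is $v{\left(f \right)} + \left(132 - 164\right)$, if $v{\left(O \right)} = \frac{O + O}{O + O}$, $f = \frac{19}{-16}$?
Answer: $-31$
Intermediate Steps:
$f = - \frac{19}{16}$ ($f = 19 \left(- \frac{1}{16}\right) = - \frac{19}{16} \approx -1.1875$)
$v{\left(O \right)} = 1$ ($v{\left(O \right)} = \frac{2 O}{2 O} = 2 O \frac{1}{2 O} = 1$)
$v{\left(f \right)} + \left(132 - 164\right) = 1 + \left(132 - 164\right) = 1 - 32 = -31$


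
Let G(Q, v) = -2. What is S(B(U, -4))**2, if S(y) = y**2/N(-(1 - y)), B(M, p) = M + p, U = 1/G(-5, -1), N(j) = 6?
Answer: 729/64 ≈ 11.391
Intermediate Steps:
U = -1/2 (U = 1/(-2) = 1*(-1/2) = -1/2 ≈ -0.50000)
S(y) = y**2/6
S(B(U, -4))**2 = ((-1/2 - 4)**2/6)**2 = ((-9/2)**2/6)**2 = ((1/6)*(81/4))**2 = (27/8)**2 = 729/64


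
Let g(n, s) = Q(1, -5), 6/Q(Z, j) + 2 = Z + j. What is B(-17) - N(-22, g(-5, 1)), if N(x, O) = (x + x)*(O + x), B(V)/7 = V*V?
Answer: 1011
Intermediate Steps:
B(V) = 7*V² (B(V) = 7*(V*V) = 7*V²)
Q(Z, j) = 6/(-2 + Z + j) (Q(Z, j) = 6/(-2 + (Z + j)) = 6/(-2 + Z + j))
g(n, s) = -1 (g(n, s) = 6/(-2 + 1 - 5) = 6/(-6) = 6*(-⅙) = -1)
N(x, O) = 2*x*(O + x) (N(x, O) = (2*x)*(O + x) = 2*x*(O + x))
B(-17) - N(-22, g(-5, 1)) = 7*(-17)² - 2*(-22)*(-1 - 22) = 7*289 - 2*(-22)*(-23) = 2023 - 1*1012 = 2023 - 1012 = 1011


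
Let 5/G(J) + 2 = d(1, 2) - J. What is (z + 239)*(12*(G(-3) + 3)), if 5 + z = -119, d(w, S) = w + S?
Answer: 5865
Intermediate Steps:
d(w, S) = S + w
G(J) = 5/(1 - J) (G(J) = 5/(-2 + ((2 + 1) - J)) = 5/(-2 + (3 - J)) = 5/(1 - J))
z = -124 (z = -5 - 119 = -124)
(z + 239)*(12*(G(-3) + 3)) = (-124 + 239)*(12*(-5/(-1 - 3) + 3)) = 115*(12*(-5/(-4) + 3)) = 115*(12*(-5*(-¼) + 3)) = 115*(12*(5/4 + 3)) = 115*(12*(17/4)) = 115*51 = 5865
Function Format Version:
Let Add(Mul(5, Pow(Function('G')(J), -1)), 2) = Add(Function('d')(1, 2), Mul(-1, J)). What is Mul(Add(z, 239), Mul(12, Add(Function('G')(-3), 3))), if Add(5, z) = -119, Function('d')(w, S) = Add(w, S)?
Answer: 5865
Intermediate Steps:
Function('d')(w, S) = Add(S, w)
Function('G')(J) = Mul(5, Pow(Add(1, Mul(-1, J)), -1)) (Function('G')(J) = Mul(5, Pow(Add(-2, Add(Add(2, 1), Mul(-1, J))), -1)) = Mul(5, Pow(Add(-2, Add(3, Mul(-1, J))), -1)) = Mul(5, Pow(Add(1, Mul(-1, J)), -1)))
z = -124 (z = Add(-5, -119) = -124)
Mul(Add(z, 239), Mul(12, Add(Function('G')(-3), 3))) = Mul(Add(-124, 239), Mul(12, Add(Mul(-5, Pow(Add(-1, -3), -1)), 3))) = Mul(115, Mul(12, Add(Mul(-5, Pow(-4, -1)), 3))) = Mul(115, Mul(12, Add(Mul(-5, Rational(-1, 4)), 3))) = Mul(115, Mul(12, Add(Rational(5, 4), 3))) = Mul(115, Mul(12, Rational(17, 4))) = Mul(115, 51) = 5865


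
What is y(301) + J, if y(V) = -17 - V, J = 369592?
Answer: 369274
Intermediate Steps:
y(301) + J = (-17 - 1*301) + 369592 = (-17 - 301) + 369592 = -318 + 369592 = 369274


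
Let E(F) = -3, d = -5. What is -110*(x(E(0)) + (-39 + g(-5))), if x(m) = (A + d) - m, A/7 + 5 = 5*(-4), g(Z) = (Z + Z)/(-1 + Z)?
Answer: 70730/3 ≈ 23577.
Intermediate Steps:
g(Z) = 2*Z/(-1 + Z) (g(Z) = (2*Z)/(-1 + Z) = 2*Z/(-1 + Z))
A = -175 (A = -35 + 7*(5*(-4)) = -35 + 7*(-20) = -35 - 140 = -175)
x(m) = -180 - m (x(m) = (-175 - 5) - m = -180 - m)
-110*(x(E(0)) + (-39 + g(-5))) = -110*((-180 - 1*(-3)) + (-39 + 2*(-5)/(-1 - 5))) = -110*((-180 + 3) + (-39 + 2*(-5)/(-6))) = -110*(-177 + (-39 + 2*(-5)*(-⅙))) = -110*(-177 + (-39 + 5/3)) = -110*(-177 - 112/3) = -110*(-643/3) = 70730/3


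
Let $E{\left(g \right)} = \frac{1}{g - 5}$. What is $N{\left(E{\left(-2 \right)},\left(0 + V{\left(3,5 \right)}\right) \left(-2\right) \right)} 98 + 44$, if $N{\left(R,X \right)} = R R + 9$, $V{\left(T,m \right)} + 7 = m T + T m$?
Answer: $928$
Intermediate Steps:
$V{\left(T,m \right)} = -7 + 2 T m$ ($V{\left(T,m \right)} = -7 + \left(m T + T m\right) = -7 + \left(T m + T m\right) = -7 + 2 T m$)
$E{\left(g \right)} = \frac{1}{-5 + g}$
$N{\left(R,X \right)} = 9 + R^{2}$ ($N{\left(R,X \right)} = R^{2} + 9 = 9 + R^{2}$)
$N{\left(E{\left(-2 \right)},\left(0 + V{\left(3,5 \right)}\right) \left(-2\right) \right)} 98 + 44 = \left(9 + \left(\frac{1}{-5 - 2}\right)^{2}\right) 98 + 44 = \left(9 + \left(\frac{1}{-7}\right)^{2}\right) 98 + 44 = \left(9 + \left(- \frac{1}{7}\right)^{2}\right) 98 + 44 = \left(9 + \frac{1}{49}\right) 98 + 44 = \frac{442}{49} \cdot 98 + 44 = 884 + 44 = 928$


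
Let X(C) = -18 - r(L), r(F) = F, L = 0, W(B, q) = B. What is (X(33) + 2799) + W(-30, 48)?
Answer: 2751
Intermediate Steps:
X(C) = -18 (X(C) = -18 - 1*0 = -18 + 0 = -18)
(X(33) + 2799) + W(-30, 48) = (-18 + 2799) - 30 = 2781 - 30 = 2751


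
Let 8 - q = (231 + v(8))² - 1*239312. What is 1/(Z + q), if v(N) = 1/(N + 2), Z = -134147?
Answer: 100/5176579 ≈ 1.9318e-5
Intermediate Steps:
v(N) = 1/(2 + N)
q = 18591279/100 (q = 8 - ((231 + 1/(2 + 8))² - 1*239312) = 8 - ((231 + 1/10)² - 239312) = 8 - ((231 + ⅒)² - 239312) = 8 - ((2311/10)² - 239312) = 8 - (5340721/100 - 239312) = 8 - 1*(-18590479/100) = 8 + 18590479/100 = 18591279/100 ≈ 1.8591e+5)
1/(Z + q) = 1/(-134147 + 18591279/100) = 1/(5176579/100) = 100/5176579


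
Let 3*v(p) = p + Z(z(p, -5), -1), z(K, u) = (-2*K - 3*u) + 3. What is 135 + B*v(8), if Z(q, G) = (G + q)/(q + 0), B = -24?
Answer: 67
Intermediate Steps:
z(K, u) = 3 - 3*u - 2*K (z(K, u) = (-3*u - 2*K) + 3 = 3 - 3*u - 2*K)
Z(q, G) = (G + q)/q
v(p) = p/3 + (17 - 2*p)/(3*(18 - 2*p)) (v(p) = (p + (-1 + (3 - 3*(-5) - 2*p))/(3 - 3*(-5) - 2*p))/3 = (p + (-1 + (3 + 15 - 2*p))/(3 + 15 - 2*p))/3 = (p + (-1 + (18 - 2*p))/(18 - 2*p))/3 = (p + (17 - 2*p)/(18 - 2*p))/3 = p/3 + (17 - 2*p)/(3*(18 - 2*p)))
135 + B*v(8) = 135 - 4*(-17 - 16*8 + 2*8**2)/(-9 + 8) = 135 - 4*(-17 - 128 + 2*64)/(-1) = 135 - 4*(-1)*(-17 - 128 + 128) = 135 - 4*(-1)*(-17) = 135 - 24*17/6 = 135 - 68 = 67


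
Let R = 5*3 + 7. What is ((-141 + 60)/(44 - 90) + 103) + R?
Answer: 5831/46 ≈ 126.76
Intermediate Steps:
R = 22 (R = 15 + 7 = 22)
((-141 + 60)/(44 - 90) + 103) + R = ((-141 + 60)/(44 - 90) + 103) + 22 = (-81/(-46) + 103) + 22 = (-81*(-1/46) + 103) + 22 = (81/46 + 103) + 22 = 4819/46 + 22 = 5831/46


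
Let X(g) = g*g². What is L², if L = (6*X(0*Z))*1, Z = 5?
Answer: 0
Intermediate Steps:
X(g) = g³
L = 0 (L = (6*(0*5)³)*1 = (6*0³)*1 = (6*0)*1 = 0*1 = 0)
L² = 0² = 0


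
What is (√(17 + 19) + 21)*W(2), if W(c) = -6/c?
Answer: -81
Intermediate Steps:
(√(17 + 19) + 21)*W(2) = (√(17 + 19) + 21)*(-6/2) = (√36 + 21)*(-6*½) = (6 + 21)*(-3) = 27*(-3) = -81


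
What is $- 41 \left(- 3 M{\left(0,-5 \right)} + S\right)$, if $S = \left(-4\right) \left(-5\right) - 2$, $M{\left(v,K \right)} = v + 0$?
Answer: $-738$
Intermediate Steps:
$M{\left(v,K \right)} = v$
$S = 18$ ($S = 20 - 2 = 18$)
$- 41 \left(- 3 M{\left(0,-5 \right)} + S\right) = - 41 \left(\left(-3\right) 0 + 18\right) = - 41 \left(0 + 18\right) = \left(-41\right) 18 = -738$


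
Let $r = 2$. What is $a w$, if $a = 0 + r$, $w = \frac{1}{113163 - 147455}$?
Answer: $- \frac{1}{17146} \approx -5.8323 \cdot 10^{-5}$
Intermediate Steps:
$w = - \frac{1}{34292}$ ($w = \frac{1}{-34292} = - \frac{1}{34292} \approx -2.9161 \cdot 10^{-5}$)
$a = 2$ ($a = 0 + 2 = 2$)
$a w = 2 \left(- \frac{1}{34292}\right) = - \frac{1}{17146}$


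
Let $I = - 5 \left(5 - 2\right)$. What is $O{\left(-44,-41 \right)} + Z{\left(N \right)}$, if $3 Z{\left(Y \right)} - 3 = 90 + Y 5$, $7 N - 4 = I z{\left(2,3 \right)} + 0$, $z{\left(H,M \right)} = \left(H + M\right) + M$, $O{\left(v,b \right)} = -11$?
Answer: $- \frac{160}{21} \approx -7.619$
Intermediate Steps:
$I = -15$ ($I = \left(-5\right) 3 = -15$)
$z{\left(H,M \right)} = H + 2 M$
$N = - \frac{116}{7}$ ($N = \frac{4}{7} + \frac{- 15 \left(2 + 2 \cdot 3\right) + 0}{7} = \frac{4}{7} + \frac{- 15 \left(2 + 6\right) + 0}{7} = \frac{4}{7} + \frac{\left(-15\right) 8 + 0}{7} = \frac{4}{7} + \frac{-120 + 0}{7} = \frac{4}{7} + \frac{1}{7} \left(-120\right) = \frac{4}{7} - \frac{120}{7} = - \frac{116}{7} \approx -16.571$)
$Z{\left(Y \right)} = 31 + \frac{5 Y}{3}$ ($Z{\left(Y \right)} = 1 + \frac{90 + Y 5}{3} = 1 + \frac{90 + 5 Y}{3} = 1 + \left(30 + \frac{5 Y}{3}\right) = 31 + \frac{5 Y}{3}$)
$O{\left(-44,-41 \right)} + Z{\left(N \right)} = -11 + \left(31 + \frac{5}{3} \left(- \frac{116}{7}\right)\right) = -11 + \left(31 - \frac{580}{21}\right) = -11 + \frac{71}{21} = - \frac{160}{21}$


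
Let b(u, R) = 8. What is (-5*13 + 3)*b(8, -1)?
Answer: -496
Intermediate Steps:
(-5*13 + 3)*b(8, -1) = (-5*13 + 3)*8 = (-65 + 3)*8 = -62*8 = -496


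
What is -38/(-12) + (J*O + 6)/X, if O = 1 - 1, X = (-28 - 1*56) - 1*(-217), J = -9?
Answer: 2563/798 ≈ 3.2118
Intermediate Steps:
X = 133 (X = (-28 - 56) + 217 = -84 + 217 = 133)
O = 0
-38/(-12) + (J*O + 6)/X = -38/(-12) + (-9*0 + 6)/133 = -38*(-1/12) + (0 + 6)*(1/133) = 19/6 + 6*(1/133) = 19/6 + 6/133 = 2563/798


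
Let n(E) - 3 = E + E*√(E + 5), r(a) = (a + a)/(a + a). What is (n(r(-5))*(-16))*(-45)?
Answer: 2880 + 720*√6 ≈ 4643.6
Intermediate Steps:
r(a) = 1 (r(a) = (2*a)/((2*a)) = (2*a)*(1/(2*a)) = 1)
n(E) = 3 + E + E*√(5 + E) (n(E) = 3 + (E + E*√(E + 5)) = 3 + (E + E*√(5 + E)) = 3 + E + E*√(5 + E))
(n(r(-5))*(-16))*(-45) = ((3 + 1 + 1*√(5 + 1))*(-16))*(-45) = ((3 + 1 + 1*√6)*(-16))*(-45) = ((3 + 1 + √6)*(-16))*(-45) = ((4 + √6)*(-16))*(-45) = (-64 - 16*√6)*(-45) = 2880 + 720*√6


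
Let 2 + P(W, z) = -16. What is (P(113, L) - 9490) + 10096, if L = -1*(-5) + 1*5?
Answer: 588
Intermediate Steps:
L = 10 (L = 5 + 5 = 10)
P(W, z) = -18 (P(W, z) = -2 - 16 = -18)
(P(113, L) - 9490) + 10096 = (-18 - 9490) + 10096 = -9508 + 10096 = 588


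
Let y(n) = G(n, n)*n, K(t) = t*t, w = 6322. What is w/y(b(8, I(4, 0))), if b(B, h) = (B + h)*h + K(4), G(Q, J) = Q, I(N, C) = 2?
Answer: 3161/648 ≈ 4.8781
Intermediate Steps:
K(t) = t²
b(B, h) = 16 + h*(B + h) (b(B, h) = (B + h)*h + 4² = h*(B + h) + 16 = 16 + h*(B + h))
y(n) = n² (y(n) = n*n = n²)
w/y(b(8, I(4, 0))) = 6322/((16 + 2² + 8*2)²) = 6322/((16 + 4 + 16)²) = 6322/(36²) = 6322/1296 = 6322*(1/1296) = 3161/648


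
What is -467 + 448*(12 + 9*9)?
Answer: 41197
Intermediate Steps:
-467 + 448*(12 + 9*9) = -467 + 448*(12 + 81) = -467 + 448*93 = -467 + 41664 = 41197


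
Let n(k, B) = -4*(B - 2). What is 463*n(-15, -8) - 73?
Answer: 18447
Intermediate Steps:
n(k, B) = 8 - 4*B (n(k, B) = -4*(-2 + B) = 8 - 4*B)
463*n(-15, -8) - 73 = 463*(8 - 4*(-8)) - 73 = 463*(8 + 32) - 73 = 463*40 - 73 = 18520 - 73 = 18447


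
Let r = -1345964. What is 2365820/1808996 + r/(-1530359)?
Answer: 1513849355381/692103327391 ≈ 2.1873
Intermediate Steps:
2365820/1808996 + r/(-1530359) = 2365820/1808996 - 1345964/(-1530359) = 2365820*(1/1808996) - 1345964*(-1/1530359) = 591455/452249 + 1345964/1530359 = 1513849355381/692103327391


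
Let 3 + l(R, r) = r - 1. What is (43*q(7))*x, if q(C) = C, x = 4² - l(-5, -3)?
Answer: 6923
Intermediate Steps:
l(R, r) = -4 + r (l(R, r) = -3 + (r - 1) = -3 + (-1 + r) = -4 + r)
x = 23 (x = 4² - (-4 - 3) = 16 - 1*(-7) = 16 + 7 = 23)
(43*q(7))*x = (43*7)*23 = 301*23 = 6923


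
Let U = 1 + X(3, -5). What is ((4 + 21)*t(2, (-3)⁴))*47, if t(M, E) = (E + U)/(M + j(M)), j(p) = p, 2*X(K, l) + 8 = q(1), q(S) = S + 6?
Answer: 191525/8 ≈ 23941.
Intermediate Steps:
q(S) = 6 + S
X(K, l) = -½ (X(K, l) = -4 + (6 + 1)/2 = -4 + (½)*7 = -4 + 7/2 = -½)
U = ½ (U = 1 - ½ = ½ ≈ 0.50000)
t(M, E) = (½ + E)/(2*M) (t(M, E) = (E + ½)/(M + M) = (½ + E)/((2*M)) = (½ + E)*(1/(2*M)) = (½ + E)/(2*M))
((4 + 21)*t(2, (-3)⁴))*47 = ((4 + 21)*((¼)*(1 + 2*(-3)⁴)/2))*47 = (25*((¼)*(½)*(1 + 2*81)))*47 = (25*((¼)*(½)*(1 + 162)))*47 = (25*((¼)*(½)*163))*47 = (25*(163/8))*47 = (4075/8)*47 = 191525/8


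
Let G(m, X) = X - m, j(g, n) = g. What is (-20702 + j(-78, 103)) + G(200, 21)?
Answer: -20959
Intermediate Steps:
(-20702 + j(-78, 103)) + G(200, 21) = (-20702 - 78) + (21 - 1*200) = -20780 + (21 - 200) = -20780 - 179 = -20959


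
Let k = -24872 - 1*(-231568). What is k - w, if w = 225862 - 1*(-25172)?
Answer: -44338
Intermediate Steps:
w = 251034 (w = 225862 + 25172 = 251034)
k = 206696 (k = -24872 + 231568 = 206696)
k - w = 206696 - 1*251034 = 206696 - 251034 = -44338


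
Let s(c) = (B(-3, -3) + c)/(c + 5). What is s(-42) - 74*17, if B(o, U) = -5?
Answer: -46499/37 ≈ -1256.7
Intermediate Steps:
s(c) = (-5 + c)/(5 + c) (s(c) = (-5 + c)/(c + 5) = (-5 + c)/(5 + c))
s(-42) - 74*17 = (-5 - 42)/(5 - 42) - 74*17 = -47/(-37) - 1258 = -1/37*(-47) - 1258 = 47/37 - 1258 = -46499/37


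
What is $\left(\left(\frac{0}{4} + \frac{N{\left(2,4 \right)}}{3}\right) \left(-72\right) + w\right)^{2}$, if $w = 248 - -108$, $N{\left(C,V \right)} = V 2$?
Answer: $26896$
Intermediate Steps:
$N{\left(C,V \right)} = 2 V$
$w = 356$ ($w = 248 + 108 = 356$)
$\left(\left(\frac{0}{4} + \frac{N{\left(2,4 \right)}}{3}\right) \left(-72\right) + w\right)^{2} = \left(\left(\frac{0}{4} + \frac{2 \cdot 4}{3}\right) \left(-72\right) + 356\right)^{2} = \left(\left(0 \cdot \frac{1}{4} + 8 \cdot \frac{1}{3}\right) \left(-72\right) + 356\right)^{2} = \left(\left(0 + \frac{8}{3}\right) \left(-72\right) + 356\right)^{2} = \left(\frac{8}{3} \left(-72\right) + 356\right)^{2} = \left(-192 + 356\right)^{2} = 164^{2} = 26896$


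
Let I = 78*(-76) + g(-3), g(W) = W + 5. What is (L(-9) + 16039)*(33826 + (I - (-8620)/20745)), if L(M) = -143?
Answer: 1840102266304/4149 ≈ 4.4351e+8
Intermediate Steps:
g(W) = 5 + W
I = -5926 (I = 78*(-76) + (5 - 3) = -5928 + 2 = -5926)
(L(-9) + 16039)*(33826 + (I - (-8620)/20745)) = (-143 + 16039)*(33826 + (-5926 - (-8620)/20745)) = 15896*(33826 + (-5926 - (-8620)/20745)) = 15896*(33826 + (-5926 - 1*(-1724/4149))) = 15896*(33826 + (-5926 + 1724/4149)) = 15896*(33826 - 24585250/4149) = 15896*(115758824/4149) = 1840102266304/4149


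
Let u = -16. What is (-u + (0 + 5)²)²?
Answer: 1681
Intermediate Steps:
(-u + (0 + 5)²)² = (-1*(-16) + (0 + 5)²)² = (16 + 5²)² = (16 + 25)² = 41² = 1681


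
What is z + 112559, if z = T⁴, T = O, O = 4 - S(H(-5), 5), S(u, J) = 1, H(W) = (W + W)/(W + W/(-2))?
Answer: 112640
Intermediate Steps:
H(W) = 4 (H(W) = (2*W)/(W + W*(-½)) = (2*W)/(W - W/2) = (2*W)/((W/2)) = (2*W)*(2/W) = 4)
O = 3 (O = 4 - 1*1 = 4 - 1 = 3)
T = 3
z = 81 (z = 3⁴ = 81)
z + 112559 = 81 + 112559 = 112640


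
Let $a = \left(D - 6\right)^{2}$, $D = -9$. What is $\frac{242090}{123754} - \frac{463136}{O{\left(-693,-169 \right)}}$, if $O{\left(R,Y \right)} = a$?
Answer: $- \frac{665819329}{323775} \approx -2056.4$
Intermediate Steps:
$a = 225$ ($a = \left(-9 - 6\right)^{2} = \left(-15\right)^{2} = 225$)
$O{\left(R,Y \right)} = 225$
$\frac{242090}{123754} - \frac{463136}{O{\left(-693,-169 \right)}} = \frac{242090}{123754} - \frac{463136}{225} = 242090 \cdot \frac{1}{123754} - \frac{463136}{225} = \frac{2815}{1439} - \frac{463136}{225} = - \frac{665819329}{323775}$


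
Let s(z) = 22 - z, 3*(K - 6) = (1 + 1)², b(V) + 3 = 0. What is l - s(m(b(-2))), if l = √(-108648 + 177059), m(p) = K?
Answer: -44/3 + √68411 ≈ 246.89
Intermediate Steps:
b(V) = -3 (b(V) = -3 + 0 = -3)
K = 22/3 (K = 6 + (1 + 1)²/3 = 6 + (⅓)*2² = 6 + (⅓)*4 = 6 + 4/3 = 22/3 ≈ 7.3333)
m(p) = 22/3
l = √68411 ≈ 261.56
l - s(m(b(-2))) = √68411 - (22 - 1*22/3) = √68411 - (22 - 22/3) = √68411 - 1*44/3 = √68411 - 44/3 = -44/3 + √68411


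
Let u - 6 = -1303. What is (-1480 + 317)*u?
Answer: 1508411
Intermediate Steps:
u = -1297 (u = 6 - 1303 = -1297)
(-1480 + 317)*u = (-1480 + 317)*(-1297) = -1163*(-1297) = 1508411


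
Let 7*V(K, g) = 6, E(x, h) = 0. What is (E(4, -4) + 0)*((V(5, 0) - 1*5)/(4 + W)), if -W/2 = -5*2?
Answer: 0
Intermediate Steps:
V(K, g) = 6/7 (V(K, g) = (1/7)*6 = 6/7)
W = 20 (W = -(-10)*2 = -2*(-10) = 20)
(E(4, -4) + 0)*((V(5, 0) - 1*5)/(4 + W)) = (0 + 0)*((6/7 - 1*5)/(4 + 20)) = 0*((6/7 - 5)/24) = 0*(-29/7*1/24) = 0*(-29/168) = 0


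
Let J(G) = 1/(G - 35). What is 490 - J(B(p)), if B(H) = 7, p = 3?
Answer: 13721/28 ≈ 490.04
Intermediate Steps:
J(G) = 1/(-35 + G)
490 - J(B(p)) = 490 - 1/(-35 + 7) = 490 - 1/(-28) = 490 - 1*(-1/28) = 490 + 1/28 = 13721/28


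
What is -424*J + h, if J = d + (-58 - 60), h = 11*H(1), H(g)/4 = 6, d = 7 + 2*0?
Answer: 47328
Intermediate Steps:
d = 7 (d = 7 + 0 = 7)
H(g) = 24 (H(g) = 4*6 = 24)
h = 264 (h = 11*24 = 264)
J = -111 (J = 7 + (-58 - 60) = 7 - 118 = -111)
-424*J + h = -424*(-111) + 264 = 47064 + 264 = 47328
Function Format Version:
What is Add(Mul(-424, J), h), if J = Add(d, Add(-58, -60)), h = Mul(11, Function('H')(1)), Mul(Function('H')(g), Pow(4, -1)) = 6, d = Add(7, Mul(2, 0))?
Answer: 47328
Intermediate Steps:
d = 7 (d = Add(7, 0) = 7)
Function('H')(g) = 24 (Function('H')(g) = Mul(4, 6) = 24)
h = 264 (h = Mul(11, 24) = 264)
J = -111 (J = Add(7, Add(-58, -60)) = Add(7, -118) = -111)
Add(Mul(-424, J), h) = Add(Mul(-424, -111), 264) = Add(47064, 264) = 47328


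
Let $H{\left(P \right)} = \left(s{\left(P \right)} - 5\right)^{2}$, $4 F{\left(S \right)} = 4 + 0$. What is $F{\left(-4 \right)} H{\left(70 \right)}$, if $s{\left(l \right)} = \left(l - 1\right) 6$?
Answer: $167281$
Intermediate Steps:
$s{\left(l \right)} = -6 + 6 l$ ($s{\left(l \right)} = \left(-1 + l\right) 6 = -6 + 6 l$)
$F{\left(S \right)} = 1$ ($F{\left(S \right)} = \frac{4 + 0}{4} = \frac{1}{4} \cdot 4 = 1$)
$H{\left(P \right)} = \left(-11 + 6 P\right)^{2}$ ($H{\left(P \right)} = \left(\left(-6 + 6 P\right) - 5\right)^{2} = \left(-11 + 6 P\right)^{2}$)
$F{\left(-4 \right)} H{\left(70 \right)} = 1 \left(-11 + 6 \cdot 70\right)^{2} = 1 \left(-11 + 420\right)^{2} = 1 \cdot 409^{2} = 1 \cdot 167281 = 167281$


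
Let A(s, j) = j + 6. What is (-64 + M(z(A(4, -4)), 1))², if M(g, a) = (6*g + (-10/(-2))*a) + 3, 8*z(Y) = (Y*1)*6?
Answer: 2209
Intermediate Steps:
A(s, j) = 6 + j
z(Y) = 3*Y/4 (z(Y) = ((Y*1)*6)/8 = (Y*6)/8 = (6*Y)/8 = 3*Y/4)
M(g, a) = 3 + 5*a + 6*g (M(g, a) = (6*g + (-10*(-½))*a) + 3 = (6*g + 5*a) + 3 = (5*a + 6*g) + 3 = 3 + 5*a + 6*g)
(-64 + M(z(A(4, -4)), 1))² = (-64 + (3 + 5*1 + 6*(3*(6 - 4)/4)))² = (-64 + (3 + 5 + 6*((¾)*2)))² = (-64 + (3 + 5 + 6*(3/2)))² = (-64 + (3 + 5 + 9))² = (-64 + 17)² = (-47)² = 2209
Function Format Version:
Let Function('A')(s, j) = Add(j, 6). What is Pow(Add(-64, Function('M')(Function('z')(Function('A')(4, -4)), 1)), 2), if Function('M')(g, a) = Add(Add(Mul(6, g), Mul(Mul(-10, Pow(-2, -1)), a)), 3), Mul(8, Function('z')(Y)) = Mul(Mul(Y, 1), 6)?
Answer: 2209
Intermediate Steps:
Function('A')(s, j) = Add(6, j)
Function('z')(Y) = Mul(Rational(3, 4), Y) (Function('z')(Y) = Mul(Rational(1, 8), Mul(Mul(Y, 1), 6)) = Mul(Rational(1, 8), Mul(Y, 6)) = Mul(Rational(1, 8), Mul(6, Y)) = Mul(Rational(3, 4), Y))
Function('M')(g, a) = Add(3, Mul(5, a), Mul(6, g)) (Function('M')(g, a) = Add(Add(Mul(6, g), Mul(Mul(-10, Rational(-1, 2)), a)), 3) = Add(Add(Mul(6, g), Mul(5, a)), 3) = Add(Add(Mul(5, a), Mul(6, g)), 3) = Add(3, Mul(5, a), Mul(6, g)))
Pow(Add(-64, Function('M')(Function('z')(Function('A')(4, -4)), 1)), 2) = Pow(Add(-64, Add(3, Mul(5, 1), Mul(6, Mul(Rational(3, 4), Add(6, -4))))), 2) = Pow(Add(-64, Add(3, 5, Mul(6, Mul(Rational(3, 4), 2)))), 2) = Pow(Add(-64, Add(3, 5, Mul(6, Rational(3, 2)))), 2) = Pow(Add(-64, Add(3, 5, 9)), 2) = Pow(Add(-64, 17), 2) = Pow(-47, 2) = 2209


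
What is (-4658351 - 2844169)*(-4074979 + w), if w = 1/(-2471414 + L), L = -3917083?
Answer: 65104345503947913760/2129499 ≈ 3.0573e+13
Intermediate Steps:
w = -1/6388497 (w = 1/(-2471414 - 3917083) = 1/(-6388497) = -1/6388497 ≈ -1.5653e-7)
(-4658351 - 2844169)*(-4074979 + w) = (-4658351 - 2844169)*(-4074979 - 1/6388497) = -7502520*(-26032991116564/6388497) = 65104345503947913760/2129499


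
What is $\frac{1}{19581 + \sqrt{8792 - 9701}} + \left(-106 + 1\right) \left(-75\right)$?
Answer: $\frac{1006468240277}{127805490} - \frac{i \sqrt{101}}{127805490} \approx 7875.0 - 7.8634 \cdot 10^{-8} i$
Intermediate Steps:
$\frac{1}{19581 + \sqrt{8792 - 9701}} + \left(-106 + 1\right) \left(-75\right) = \frac{1}{19581 + \sqrt{-909}} - -7875 = \frac{1}{19581 + 3 i \sqrt{101}} + 7875 = 7875 + \frac{1}{19581 + 3 i \sqrt{101}}$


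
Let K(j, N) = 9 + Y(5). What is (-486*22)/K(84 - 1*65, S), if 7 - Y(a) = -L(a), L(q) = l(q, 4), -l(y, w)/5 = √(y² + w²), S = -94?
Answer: 171072/769 + 53460*√41/769 ≈ 667.60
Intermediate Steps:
l(y, w) = -5*√(w² + y²) (l(y, w) = -5*√(y² + w²) = -5*√(w² + y²))
L(q) = -5*√(16 + q²) (L(q) = -5*√(4² + q²) = -5*√(16 + q²))
Y(a) = 7 - 5*√(16 + a²) (Y(a) = 7 - (-1)*(-5*√(16 + a²)) = 7 - 5*√(16 + a²))
K(j, N) = 16 - 5*√41 (K(j, N) = 9 + (7 - 5*√(16 + 5²)) = 9 + (7 - 5*√(16 + 25)) = 9 + (7 - 5*√41) = 16 - 5*√41)
(-486*22)/K(84 - 1*65, S) = (-486*22)/(16 - 5*√41) = -10692/(16 - 5*√41)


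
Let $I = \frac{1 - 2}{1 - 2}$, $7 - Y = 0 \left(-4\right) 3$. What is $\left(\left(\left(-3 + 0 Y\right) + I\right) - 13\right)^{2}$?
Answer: $225$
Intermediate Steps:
$Y = 7$ ($Y = 7 - 0 \left(-4\right) 3 = 7 - 0 \cdot 3 = 7 - 0 = 7 + 0 = 7$)
$I = 1$ ($I = - \frac{1}{-1} = \left(-1\right) \left(-1\right) = 1$)
$\left(\left(\left(-3 + 0 Y\right) + I\right) - 13\right)^{2} = \left(\left(\left(-3 + 0 \cdot 7\right) + 1\right) - 13\right)^{2} = \left(\left(\left(-3 + 0\right) + 1\right) - 13\right)^{2} = \left(\left(-3 + 1\right) - 13\right)^{2} = \left(-2 - 13\right)^{2} = \left(-15\right)^{2} = 225$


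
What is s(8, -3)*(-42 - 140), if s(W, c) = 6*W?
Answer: -8736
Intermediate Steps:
s(8, -3)*(-42 - 140) = (6*8)*(-42 - 140) = 48*(-182) = -8736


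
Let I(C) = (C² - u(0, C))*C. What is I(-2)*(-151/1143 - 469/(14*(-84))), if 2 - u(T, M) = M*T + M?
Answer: 0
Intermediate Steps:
u(T, M) = 2 - M - M*T (u(T, M) = 2 - (M*T + M) = 2 - (M + M*T) = 2 + (-M - M*T) = 2 - M - M*T)
I(C) = C*(-2 + C + C²) (I(C) = (C² - (2 - C - 1*C*0))*C = (C² - (2 - C + 0))*C = (C² - (2 - C))*C = (C² + (-2 + C))*C = (-2 + C + C²)*C = C*(-2 + C + C²))
I(-2)*(-151/1143 - 469/(14*(-84))) = (-2*(-2 - 2 + (-2)²))*(-151/1143 - 469/(14*(-84))) = (-2*(-2 - 2 + 4))*(-151*1/1143 - 469/(-1176)) = (-2*0)*(-151/1143 - 469*(-1/1176)) = 0*(-151/1143 + 67/168) = 0*(17071/64008) = 0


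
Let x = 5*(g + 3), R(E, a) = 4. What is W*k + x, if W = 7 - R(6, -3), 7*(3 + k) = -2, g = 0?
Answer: 36/7 ≈ 5.1429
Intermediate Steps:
k = -23/7 (k = -3 + (⅐)*(-2) = -3 - 2/7 = -23/7 ≈ -3.2857)
W = 3 (W = 7 - 1*4 = 7 - 4 = 3)
x = 15 (x = 5*(0 + 3) = 5*3 = 15)
W*k + x = 3*(-23/7) + 15 = -69/7 + 15 = 36/7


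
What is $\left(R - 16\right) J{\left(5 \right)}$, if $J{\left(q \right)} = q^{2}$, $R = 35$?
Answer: $475$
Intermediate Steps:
$\left(R - 16\right) J{\left(5 \right)} = \left(35 - 16\right) 5^{2} = 19 \cdot 25 = 475$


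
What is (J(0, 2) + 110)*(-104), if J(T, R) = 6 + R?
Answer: -12272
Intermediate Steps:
(J(0, 2) + 110)*(-104) = ((6 + 2) + 110)*(-104) = (8 + 110)*(-104) = 118*(-104) = -12272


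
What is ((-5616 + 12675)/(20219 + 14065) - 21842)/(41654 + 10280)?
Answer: -249608023/593501752 ≈ -0.42057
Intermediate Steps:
((-5616 + 12675)/(20219 + 14065) - 21842)/(41654 + 10280) = (7059/34284 - 21842)/51934 = (7059*(1/34284) - 21842)*(1/51934) = (2353/11428 - 21842)*(1/51934) = -249608023/11428*1/51934 = -249608023/593501752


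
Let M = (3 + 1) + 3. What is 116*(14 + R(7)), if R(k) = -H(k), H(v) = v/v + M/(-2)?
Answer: 1914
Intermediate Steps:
M = 7 (M = 4 + 3 = 7)
H(v) = -5/2 (H(v) = v/v + 7/(-2) = 1 + 7*(-½) = 1 - 7/2 = -5/2)
R(k) = 5/2 (R(k) = -1*(-5/2) = 5/2)
116*(14 + R(7)) = 116*(14 + 5/2) = 116*(33/2) = 1914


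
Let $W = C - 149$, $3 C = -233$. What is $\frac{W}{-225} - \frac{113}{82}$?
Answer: $- \frac{4103}{11070} \approx -0.37064$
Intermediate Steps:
$C = - \frac{233}{3}$ ($C = \frac{1}{3} \left(-233\right) = - \frac{233}{3} \approx -77.667$)
$W = - \frac{680}{3}$ ($W = - \frac{233}{3} - 149 = - \frac{680}{3} \approx -226.67$)
$\frac{W}{-225} - \frac{113}{82} = - \frac{680}{3 \left(-225\right)} - \frac{113}{82} = \left(- \frac{680}{3}\right) \left(- \frac{1}{225}\right) - \frac{113}{82} = \frac{136}{135} - \frac{113}{82} = - \frac{4103}{11070}$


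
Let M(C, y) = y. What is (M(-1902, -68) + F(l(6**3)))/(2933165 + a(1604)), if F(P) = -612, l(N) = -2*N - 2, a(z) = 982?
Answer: -680/2934147 ≈ -0.00023175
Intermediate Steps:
l(N) = -2 - 2*N
(M(-1902, -68) + F(l(6**3)))/(2933165 + a(1604)) = (-68 - 612)/(2933165 + 982) = -680/2934147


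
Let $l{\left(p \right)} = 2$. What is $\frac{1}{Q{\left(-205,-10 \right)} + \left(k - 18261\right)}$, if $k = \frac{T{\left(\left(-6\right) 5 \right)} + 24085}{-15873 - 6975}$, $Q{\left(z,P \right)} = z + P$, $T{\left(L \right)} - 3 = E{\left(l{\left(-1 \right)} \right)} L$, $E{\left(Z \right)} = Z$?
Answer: $- \frac{5712}{105540919} \approx -5.4121 \cdot 10^{-5}$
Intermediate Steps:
$T{\left(L \right)} = 3 + 2 L$
$Q{\left(z,P \right)} = P + z$
$k = - \frac{6007}{5712}$ ($k = \frac{\left(3 + 2 \left(\left(-6\right) 5\right)\right) + 24085}{-15873 - 6975} = \frac{\left(3 + 2 \left(-30\right)\right) + 24085}{-22848} = \left(\left(3 - 60\right) + 24085\right) \left(- \frac{1}{22848}\right) = \left(-57 + 24085\right) \left(- \frac{1}{22848}\right) = 24028 \left(- \frac{1}{22848}\right) = - \frac{6007}{5712} \approx -1.0516$)
$\frac{1}{Q{\left(-205,-10 \right)} + \left(k - 18261\right)} = \frac{1}{\left(-10 - 205\right) - \frac{104312839}{5712}} = \frac{1}{-215 - \frac{104312839}{5712}} = \frac{1}{- \frac{105540919}{5712}} = - \frac{5712}{105540919}$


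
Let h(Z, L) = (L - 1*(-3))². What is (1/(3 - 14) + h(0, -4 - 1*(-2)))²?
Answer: 100/121 ≈ 0.82645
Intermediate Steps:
h(Z, L) = (3 + L)² (h(Z, L) = (L + 3)² = (3 + L)²)
(1/(3 - 14) + h(0, -4 - 1*(-2)))² = (1/(3 - 14) + (3 + (-4 - 1*(-2)))²)² = (1/(-11) + (3 + (-4 + 2))²)² = (-1/11 + (3 - 2)²)² = (-1/11 + 1²)² = (-1/11 + 1)² = (10/11)² = 100/121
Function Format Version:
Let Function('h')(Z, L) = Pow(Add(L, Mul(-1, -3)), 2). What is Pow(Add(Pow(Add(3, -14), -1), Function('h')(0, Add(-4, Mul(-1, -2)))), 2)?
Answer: Rational(100, 121) ≈ 0.82645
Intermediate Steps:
Function('h')(Z, L) = Pow(Add(3, L), 2) (Function('h')(Z, L) = Pow(Add(L, 3), 2) = Pow(Add(3, L), 2))
Pow(Add(Pow(Add(3, -14), -1), Function('h')(0, Add(-4, Mul(-1, -2)))), 2) = Pow(Add(Pow(Add(3, -14), -1), Pow(Add(3, Add(-4, Mul(-1, -2))), 2)), 2) = Pow(Add(Pow(-11, -1), Pow(Add(3, Add(-4, 2)), 2)), 2) = Pow(Add(Rational(-1, 11), Pow(Add(3, -2), 2)), 2) = Pow(Add(Rational(-1, 11), Pow(1, 2)), 2) = Pow(Add(Rational(-1, 11), 1), 2) = Pow(Rational(10, 11), 2) = Rational(100, 121)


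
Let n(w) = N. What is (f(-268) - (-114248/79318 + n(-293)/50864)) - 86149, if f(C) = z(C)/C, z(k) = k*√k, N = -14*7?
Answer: -86889088992653/1008607688 + 2*I*√67 ≈ -86148.0 + 16.371*I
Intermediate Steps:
N = -98
z(k) = k^(3/2)
f(C) = √C (f(C) = C^(3/2)/C = √C)
n(w) = -98
(f(-268) - (-114248/79318 + n(-293)/50864)) - 86149 = (√(-268) - (-114248/79318 - 98/50864)) - 86149 = (2*I*√67 - (-114248*1/79318 - 98*1/50864)) - 86149 = (2*I*√67 - (-57124/39659 - 49/25432)) - 86149 = (2*I*√67 - 1*(-1454720859/1008607688)) - 86149 = (2*I*√67 + 1454720859/1008607688) - 86149 = (1454720859/1008607688 + 2*I*√67) - 86149 = -86889088992653/1008607688 + 2*I*√67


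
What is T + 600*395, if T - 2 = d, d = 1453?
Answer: 238455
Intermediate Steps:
T = 1455 (T = 2 + 1453 = 1455)
T + 600*395 = 1455 + 600*395 = 1455 + 237000 = 238455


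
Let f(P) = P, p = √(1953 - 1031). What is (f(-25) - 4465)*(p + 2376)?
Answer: -10668240 - 4490*√922 ≈ -1.0805e+7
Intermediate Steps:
p = √922 ≈ 30.364
(f(-25) - 4465)*(p + 2376) = (-25 - 4465)*(√922 + 2376) = -4490*(2376 + √922) = -10668240 - 4490*√922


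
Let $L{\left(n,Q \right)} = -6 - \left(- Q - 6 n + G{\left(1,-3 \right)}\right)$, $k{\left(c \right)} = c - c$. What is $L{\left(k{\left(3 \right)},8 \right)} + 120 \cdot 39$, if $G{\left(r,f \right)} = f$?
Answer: $4685$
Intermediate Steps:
$k{\left(c \right)} = 0$
$L{\left(n,Q \right)} = -3 + Q + 6 n$ ($L{\left(n,Q \right)} = -6 - \left(-3 - Q - 6 n\right) = -6 + \left(\left(Q + 6 n\right) + 3\right) = -6 + \left(3 + Q + 6 n\right) = -3 + Q + 6 n$)
$L{\left(k{\left(3 \right)},8 \right)} + 120 \cdot 39 = \left(-3 + 8 + 6 \cdot 0\right) + 120 \cdot 39 = \left(-3 + 8 + 0\right) + 4680 = 5 + 4680 = 4685$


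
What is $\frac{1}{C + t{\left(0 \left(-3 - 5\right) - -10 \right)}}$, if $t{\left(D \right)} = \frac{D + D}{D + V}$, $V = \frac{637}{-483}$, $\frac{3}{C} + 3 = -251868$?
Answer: $\frac{50290243}{115860061} \approx 0.43406$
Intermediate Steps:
$C = - \frac{1}{83957}$ ($C = \frac{3}{-3 - 251868} = \frac{3}{-251871} = 3 \left(- \frac{1}{251871}\right) = - \frac{1}{83957} \approx -1.1911 \cdot 10^{-5}$)
$V = - \frac{91}{69}$ ($V = 637 \left(- \frac{1}{483}\right) = - \frac{91}{69} \approx -1.3188$)
$t{\left(D \right)} = \frac{2 D}{- \frac{91}{69} + D}$ ($t{\left(D \right)} = \frac{D + D}{D - \frac{91}{69}} = \frac{2 D}{- \frac{91}{69} + D}$)
$\frac{1}{C + t{\left(0 \left(-3 - 5\right) - -10 \right)}} = \frac{1}{- \frac{1}{83957} + \frac{138 \left(0 \left(-3 - 5\right) - -10\right)}{-91 + 69 \left(0 \left(-3 - 5\right) - -10\right)}} = \frac{1}{- \frac{1}{83957} + \frac{138 \left(0 \left(-8\right) + 10\right)}{-91 + 69 \left(0 \left(-8\right) + 10\right)}} = \frac{1}{- \frac{1}{83957} + \frac{138 \left(0 + 10\right)}{-91 + 69 \left(0 + 10\right)}} = \frac{1}{- \frac{1}{83957} + 138 \cdot 10 \frac{1}{-91 + 69 \cdot 10}} = \frac{1}{- \frac{1}{83957} + 138 \cdot 10 \frac{1}{-91 + 690}} = \frac{1}{- \frac{1}{83957} + 138 \cdot 10 \cdot \frac{1}{599}} = \frac{1}{- \frac{1}{83957} + \frac{1380}{599}} = \frac{1}{\frac{115860061}{50290243}} = \frac{50290243}{115860061}$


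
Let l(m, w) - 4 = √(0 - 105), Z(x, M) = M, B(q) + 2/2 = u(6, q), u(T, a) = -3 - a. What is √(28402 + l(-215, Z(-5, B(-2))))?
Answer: √(28406 + I*√105) ≈ 168.54 + 0.03*I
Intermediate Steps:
B(q) = -4 - q (B(q) = -1 + (-3 - q) = -4 - q)
l(m, w) = 4 + I*√105 (l(m, w) = 4 + √(0 - 105) = 4 + √(-105) = 4 + I*√105)
√(28402 + l(-215, Z(-5, B(-2)))) = √(28402 + (4 + I*√105)) = √(28406 + I*√105)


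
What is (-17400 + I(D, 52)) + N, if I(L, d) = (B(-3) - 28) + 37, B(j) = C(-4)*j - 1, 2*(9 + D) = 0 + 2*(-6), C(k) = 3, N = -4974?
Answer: -22375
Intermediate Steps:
D = -15 (D = -9 + (0 + 2*(-6))/2 = -9 + (0 - 12)/2 = -9 + (½)*(-12) = -9 - 6 = -15)
B(j) = -1 + 3*j (B(j) = 3*j - 1 = -1 + 3*j)
I(L, d) = -1 (I(L, d) = ((-1 + 3*(-3)) - 28) + 37 = ((-1 - 9) - 28) + 37 = (-10 - 28) + 37 = -38 + 37 = -1)
(-17400 + I(D, 52)) + N = (-17400 - 1) - 4974 = -17401 - 4974 = -22375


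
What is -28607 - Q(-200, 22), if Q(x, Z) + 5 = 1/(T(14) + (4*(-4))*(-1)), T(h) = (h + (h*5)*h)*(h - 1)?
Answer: -370052677/12938 ≈ -28602.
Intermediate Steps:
T(h) = (-1 + h)*(h + 5*h²) (T(h) = (h + (5*h)*h)*(-1 + h) = (h + 5*h²)*(-1 + h) = (-1 + h)*(h + 5*h²))
Q(x, Z) = -64689/12938 (Q(x, Z) = -5 + 1/(14*(-1 - 4*14 + 5*14²) + (4*(-4))*(-1)) = -5 + 1/(14*(-1 - 56 + 5*196) - 16*(-1)) = -5 + 1/(14*(-1 - 56 + 980) + 16) = -5 + 1/(14*923 + 16) = -5 + 1/(12922 + 16) = -5 + 1/12938 = -64689/12938)
-28607 - Q(-200, 22) = -28607 - 1*(-64689/12938) = -28607 + 64689/12938 = -370052677/12938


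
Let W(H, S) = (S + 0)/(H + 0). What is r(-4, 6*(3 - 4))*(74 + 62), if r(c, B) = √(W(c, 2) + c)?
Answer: 204*I*√2 ≈ 288.5*I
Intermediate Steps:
W(H, S) = S/H
r(c, B) = √(c + 2/c) (r(c, B) = √(2/c + c) = √(c + 2/c))
r(-4, 6*(3 - 4))*(74 + 62) = √(-4 + 2/(-4))*(74 + 62) = √(-4 + 2*(-¼))*136 = √(-4 - ½)*136 = √(-9/2)*136 = (3*I*√2/2)*136 = 204*I*√2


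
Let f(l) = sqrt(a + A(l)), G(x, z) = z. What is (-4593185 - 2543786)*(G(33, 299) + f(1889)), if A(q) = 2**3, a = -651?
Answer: -2133954329 - 7136971*I*sqrt(643) ≈ -2.134e+9 - 1.8098e+8*I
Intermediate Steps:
A(q) = 8
f(l) = I*sqrt(643) (f(l) = sqrt(-651 + 8) = sqrt(-643) = I*sqrt(643))
(-4593185 - 2543786)*(G(33, 299) + f(1889)) = (-4593185 - 2543786)*(299 + I*sqrt(643)) = -7136971*(299 + I*sqrt(643)) = -2133954329 - 7136971*I*sqrt(643)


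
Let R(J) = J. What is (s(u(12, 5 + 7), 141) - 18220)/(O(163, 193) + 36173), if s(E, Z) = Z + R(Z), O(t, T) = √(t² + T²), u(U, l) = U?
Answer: -648871274/1308422111 + 17938*√63818/1308422111 ≈ -0.49246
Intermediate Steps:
O(t, T) = √(T² + t²)
s(E, Z) = 2*Z (s(E, Z) = Z + Z = 2*Z)
(s(u(12, 5 + 7), 141) - 18220)/(O(163, 193) + 36173) = (2*141 - 18220)/(√(193² + 163²) + 36173) = (282 - 18220)/(√(37249 + 26569) + 36173) = -17938/(√63818 + 36173) = -17938/(36173 + √63818)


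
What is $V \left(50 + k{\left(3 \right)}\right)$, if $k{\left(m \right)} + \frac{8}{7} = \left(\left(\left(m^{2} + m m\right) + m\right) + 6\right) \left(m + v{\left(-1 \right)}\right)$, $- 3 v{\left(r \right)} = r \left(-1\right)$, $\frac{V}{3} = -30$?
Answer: $- \frac{76140}{7} \approx -10877.0$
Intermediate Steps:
$V = -90$ ($V = 3 \left(-30\right) = -90$)
$v{\left(r \right)} = \frac{r}{3}$ ($v{\left(r \right)} = - \frac{r \left(-1\right)}{3} = - \frac{\left(-1\right) r}{3} = \frac{r}{3}$)
$k{\left(m \right)} = - \frac{8}{7} + \left(- \frac{1}{3} + m\right) \left(6 + m + 2 m^{2}\right)$ ($k{\left(m \right)} = - \frac{8}{7} + \left(\left(\left(m^{2} + m m\right) + m\right) + 6\right) \left(m + \frac{1}{3} \left(-1\right)\right) = - \frac{8}{7} + \left(\left(\left(m^{2} + m^{2}\right) + m\right) + 6\right) \left(m - \frac{1}{3}\right) = - \frac{8}{7} + \left(\left(2 m^{2} + m\right) + 6\right) \left(- \frac{1}{3} + m\right) = - \frac{8}{7} + \left(\left(m + 2 m^{2}\right) + 6\right) \left(- \frac{1}{3} + m\right) = - \frac{8}{7} + \left(6 + m + 2 m^{2}\right) \left(- \frac{1}{3} + m\right) = - \frac{8}{7} + \left(- \frac{1}{3} + m\right) \left(6 + m + 2 m^{2}\right)$)
$V \left(50 + k{\left(3 \right)}\right) = - 90 \left(50 + \left(- \frac{22}{7} + 2 \cdot 3^{3} + \frac{3^{2}}{3} + \frac{17}{3} \cdot 3\right)\right) = - 90 \left(50 + \left(- \frac{22}{7} + 2 \cdot 27 + \frac{1}{3} \cdot 9 + 17\right)\right) = - 90 \left(50 + \left(- \frac{22}{7} + 54 + 3 + 17\right)\right) = - 90 \left(50 + \frac{496}{7}\right) = \left(-90\right) \frac{846}{7} = - \frac{76140}{7}$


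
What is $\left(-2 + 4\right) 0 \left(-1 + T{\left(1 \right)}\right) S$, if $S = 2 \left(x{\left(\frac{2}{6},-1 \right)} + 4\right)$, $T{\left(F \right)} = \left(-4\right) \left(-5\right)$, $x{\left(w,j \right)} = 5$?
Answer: $0$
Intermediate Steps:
$T{\left(F \right)} = 20$
$S = 18$ ($S = 2 \left(5 + 4\right) = 2 \cdot 9 = 18$)
$\left(-2 + 4\right) 0 \left(-1 + T{\left(1 \right)}\right) S = \left(-2 + 4\right) 0 \left(-1 + 20\right) 18 = 2 \cdot 0 \cdot 19 \cdot 18 = 0 \cdot 19 \cdot 18 = 0 \cdot 18 = 0$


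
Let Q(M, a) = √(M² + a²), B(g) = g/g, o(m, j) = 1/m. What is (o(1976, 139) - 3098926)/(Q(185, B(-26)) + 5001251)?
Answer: -1225001973827861/1976988911392456 + 244939111*√34226/1976988911392456 ≈ -0.61961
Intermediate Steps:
B(g) = 1
(o(1976, 139) - 3098926)/(Q(185, B(-26)) + 5001251) = (1/1976 - 3098926)/(√(185² + 1²) + 5001251) = (1/1976 - 3098926)/(√(34225 + 1) + 5001251) = -6123477775/(1976*(√34226 + 5001251)) = -6123477775/(1976*(5001251 + √34226))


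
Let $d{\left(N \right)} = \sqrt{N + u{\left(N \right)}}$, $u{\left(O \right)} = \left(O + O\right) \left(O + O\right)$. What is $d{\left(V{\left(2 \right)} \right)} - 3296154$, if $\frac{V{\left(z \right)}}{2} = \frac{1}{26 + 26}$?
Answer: $-3296154 + \frac{\sqrt{30}}{26} \approx -3.2962 \cdot 10^{6}$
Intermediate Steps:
$u{\left(O \right)} = 4 O^{2}$ ($u{\left(O \right)} = 2 O 2 O = 4 O^{2}$)
$V{\left(z \right)} = \frac{1}{26}$ ($V{\left(z \right)} = \frac{2}{26 + 26} = \frac{2}{52} = 2 \cdot \frac{1}{52} = \frac{1}{26}$)
$d{\left(N \right)} = \sqrt{N + 4 N^{2}}$
$d{\left(V{\left(2 \right)} \right)} - 3296154 = \sqrt{\frac{1 + 4 \cdot \frac{1}{26}}{26}} - 3296154 = \sqrt{\frac{1 + \frac{2}{13}}{26}} - 3296154 = \sqrt{\frac{1}{26} \cdot \frac{15}{13}} - 3296154 = \sqrt{\frac{15}{338}} - 3296154 = \frac{\sqrt{30}}{26} - 3296154 = -3296154 + \frac{\sqrt{30}}{26}$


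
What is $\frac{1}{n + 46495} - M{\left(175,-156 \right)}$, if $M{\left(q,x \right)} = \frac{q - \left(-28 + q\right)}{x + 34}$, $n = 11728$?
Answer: $\frac{815183}{3551603} \approx 0.22953$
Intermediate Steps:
$M{\left(q,x \right)} = \frac{28}{34 + x}$
$\frac{1}{n + 46495} - M{\left(175,-156 \right)} = \frac{1}{11728 + 46495} - \frac{28}{34 - 156} = \frac{1}{58223} - \frac{28}{-122} = \frac{1}{58223} - 28 \left(- \frac{1}{122}\right) = \frac{1}{58223} - - \frac{14}{61} = \frac{1}{58223} + \frac{14}{61} = \frac{815183}{3551603}$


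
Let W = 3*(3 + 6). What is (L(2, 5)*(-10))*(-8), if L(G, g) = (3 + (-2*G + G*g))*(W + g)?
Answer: 23040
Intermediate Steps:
W = 27 (W = 3*9 = 27)
L(G, g) = (27 + g)*(3 - 2*G + G*g) (L(G, g) = (3 + (-2*G + G*g))*(27 + g) = (3 - 2*G + G*g)*(27 + g) = (27 + g)*(3 - 2*G + G*g))
(L(2, 5)*(-10))*(-8) = ((81 - 54*2 + 3*5 + 2*5**2 + 25*2*5)*(-10))*(-8) = ((81 - 108 + 15 + 2*25 + 250)*(-10))*(-8) = ((81 - 108 + 15 + 50 + 250)*(-10))*(-8) = (288*(-10))*(-8) = -2880*(-8) = 23040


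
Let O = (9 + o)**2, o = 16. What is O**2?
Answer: 390625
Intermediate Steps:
O = 625 (O = (9 + 16)**2 = 25**2 = 625)
O**2 = 625**2 = 390625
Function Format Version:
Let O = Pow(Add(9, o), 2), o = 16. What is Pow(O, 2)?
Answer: 390625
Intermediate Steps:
O = 625 (O = Pow(Add(9, 16), 2) = Pow(25, 2) = 625)
Pow(O, 2) = Pow(625, 2) = 390625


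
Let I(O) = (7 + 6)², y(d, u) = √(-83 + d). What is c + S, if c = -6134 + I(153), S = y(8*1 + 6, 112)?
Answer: -5965 + I*√69 ≈ -5965.0 + 8.3066*I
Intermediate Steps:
S = I*√69 (S = √(-83 + (8*1 + 6)) = √(-83 + (8 + 6)) = √(-83 + 14) = √(-69) = I*√69 ≈ 8.3066*I)
I(O) = 169 (I(O) = 13² = 169)
c = -5965 (c = -6134 + 169 = -5965)
c + S = -5965 + I*√69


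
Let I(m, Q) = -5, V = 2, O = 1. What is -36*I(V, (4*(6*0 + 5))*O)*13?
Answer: 2340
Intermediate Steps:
-36*I(V, (4*(6*0 + 5))*O)*13 = -36*(-5)*13 = 180*13 = 2340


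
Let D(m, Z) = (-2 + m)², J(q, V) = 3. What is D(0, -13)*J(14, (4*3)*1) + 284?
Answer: 296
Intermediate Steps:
D(0, -13)*J(14, (4*3)*1) + 284 = (-2 + 0)²*3 + 284 = (-2)²*3 + 284 = 4*3 + 284 = 12 + 284 = 296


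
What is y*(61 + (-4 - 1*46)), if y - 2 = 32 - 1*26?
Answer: 88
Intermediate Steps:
y = 8 (y = 2 + (32 - 1*26) = 2 + (32 - 26) = 2 + 6 = 8)
y*(61 + (-4 - 1*46)) = 8*(61 + (-4 - 1*46)) = 8*(61 + (-4 - 46)) = 8*(61 - 50) = 8*11 = 88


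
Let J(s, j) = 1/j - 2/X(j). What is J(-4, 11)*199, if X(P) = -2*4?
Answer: 2985/44 ≈ 67.841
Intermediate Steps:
X(P) = -8
J(s, j) = ¼ + 1/j (J(s, j) = 1/j - 2/(-8) = 1/j - 2*(-⅛) = 1/j + ¼ = ¼ + 1/j)
J(-4, 11)*199 = ((¼)*(4 + 11)/11)*199 = ((¼)*(1/11)*15)*199 = (15/44)*199 = 2985/44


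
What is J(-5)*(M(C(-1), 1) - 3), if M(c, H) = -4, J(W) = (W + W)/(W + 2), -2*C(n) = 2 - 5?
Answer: -70/3 ≈ -23.333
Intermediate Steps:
C(n) = 3/2 (C(n) = -(2 - 5)/2 = -½*(-3) = 3/2)
J(W) = 2*W/(2 + W) (J(W) = (2*W)/(2 + W) = 2*W/(2 + W))
J(-5)*(M(C(-1), 1) - 3) = (2*(-5)/(2 - 5))*(-4 - 3) = (2*(-5)/(-3))*(-7) = (2*(-5)*(-⅓))*(-7) = (10/3)*(-7) = -70/3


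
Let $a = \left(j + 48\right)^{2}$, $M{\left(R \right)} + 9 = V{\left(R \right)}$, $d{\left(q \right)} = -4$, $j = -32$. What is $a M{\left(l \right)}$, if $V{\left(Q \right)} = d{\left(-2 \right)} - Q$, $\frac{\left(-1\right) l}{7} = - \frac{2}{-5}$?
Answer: $- \frac{13056}{5} \approx -2611.2$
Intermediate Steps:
$l = - \frac{14}{5}$ ($l = - 7 \left(- \frac{2}{-5}\right) = - 7 \left(\left(-2\right) \left(- \frac{1}{5}\right)\right) = \left(-7\right) \frac{2}{5} = - \frac{14}{5} \approx -2.8$)
$V{\left(Q \right)} = -4 - Q$
$M{\left(R \right)} = -13 - R$ ($M{\left(R \right)} = -9 - \left(4 + R\right) = -13 - R$)
$a = 256$ ($a = \left(-32 + 48\right)^{2} = 16^{2} = 256$)
$a M{\left(l \right)} = 256 \left(-13 - - \frac{14}{5}\right) = 256 \left(-13 + \frac{14}{5}\right) = 256 \left(- \frac{51}{5}\right) = - \frac{13056}{5}$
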